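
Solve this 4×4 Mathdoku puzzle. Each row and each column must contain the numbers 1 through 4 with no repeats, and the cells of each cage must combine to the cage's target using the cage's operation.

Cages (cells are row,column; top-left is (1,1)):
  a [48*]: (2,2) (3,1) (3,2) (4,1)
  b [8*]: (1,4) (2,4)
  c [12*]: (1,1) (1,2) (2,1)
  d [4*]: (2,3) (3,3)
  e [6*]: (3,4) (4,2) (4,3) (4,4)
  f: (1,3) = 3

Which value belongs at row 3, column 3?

Cage f is a single given cell, which forces (1,3) = 3.
Cage e needs product 6, which forces (3,4) = 1.
Cage c needs product 12, so (2,1) = 3.
The two cells of cage d must have product 4; hence (2,3) = 1.
Row 3 now contains 1, which forces (3,3) = 4.
Column 3 already has 1, leaving (4,3) = 2.
Row 4 now contains 2, so (4,4) = 3.
The 4 cells of cage a must have product 48; hence (2,2) = 2.
Row 2 now contains 2, which forces (2,4) = 4.
Row 3 already has 4, so (3,1) = 2.
Cage a has product 48, so (3,2) = 3.
Cage a needs product 48, which forces (4,1) = 4.
Row 4 already has 3, which forces (4,2) = 1.
4 is placed in column 1; hence (1,1) = 1.
Column 2 now contains 1, which forces (1,2) = 4.
Column 4 now contains 4, which forces (1,4) = 2.
The full grid is 1 4 3 2 / 3 2 1 4 / 2 3 4 1 / 4 1 2 3.

4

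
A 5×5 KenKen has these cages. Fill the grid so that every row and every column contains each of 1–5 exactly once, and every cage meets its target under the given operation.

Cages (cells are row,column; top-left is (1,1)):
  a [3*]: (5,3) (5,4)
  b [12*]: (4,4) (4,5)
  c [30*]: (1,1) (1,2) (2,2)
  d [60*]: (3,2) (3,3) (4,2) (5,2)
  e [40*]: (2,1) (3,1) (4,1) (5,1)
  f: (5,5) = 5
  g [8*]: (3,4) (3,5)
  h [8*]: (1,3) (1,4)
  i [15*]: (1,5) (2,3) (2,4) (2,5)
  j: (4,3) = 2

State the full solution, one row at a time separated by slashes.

3 5 4 2 1 / 4 2 1 5 3 / 1 3 5 4 2 / 5 1 2 3 4 / 2 4 3 1 5

The 4 cells of cage i must have product 15, so (1,5) = 1.
Cage j is given, so (4,3) = 2.
Cage f is a single given cell, which forces (5,5) = 5.
2 is placed in column 3, leaving (1,3) = 4.
Cage h's pair has product 8, leaving (1,4) = 2.
5 is placed in column 5; hence (2,5) = 3.
2 is placed in column 4; hence (3,4) = 4.
Row 3 now contains 4, leaving (3,5) = 2.
Column 4 already has 4, leaving (4,4) = 3.
Column 5 already has 3, which forces (4,5) = 4.
Column 4 now contains 3; hence (5,4) = 1.
Cage c has product 30, so (2,2) = 2.
Cage i has product 15, so (2,3) = 1.
1 is placed in column 4, which forces (2,4) = 5.
Cage d needs product 60, leaving (5,2) = 4.
Row 5 now contains 1, which forces (5,3) = 3.
Row 2 now contains 2; hence (2,1) = 4.
The 4 cells of cage d must have product 60; hence (3,2) = 3.
Column 3 now contains 3, leaving (3,3) = 5.
Cage d needs product 60, which forces (4,2) = 1.
Row 5 now contains 4, leaving (5,1) = 2.
Cage c needs product 30; hence (1,1) = 3.
Column 2 now contains 3, leaving (1,2) = 5.
5 is placed in row 3, so (3,1) = 1.
Row 4 already has 1; hence (4,1) = 5.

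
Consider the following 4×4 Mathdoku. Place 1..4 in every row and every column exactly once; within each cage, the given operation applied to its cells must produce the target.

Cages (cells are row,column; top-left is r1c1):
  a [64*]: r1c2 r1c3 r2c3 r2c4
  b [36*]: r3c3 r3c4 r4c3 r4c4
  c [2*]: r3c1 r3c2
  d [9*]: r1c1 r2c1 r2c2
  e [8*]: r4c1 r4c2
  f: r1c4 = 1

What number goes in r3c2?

1

Cage d has product 9, leaving r1c1 = 3.
Cage f is a single given cell, leaving r1c4 = 1.
Cage d has product 9, so r2c1 = 1.
Cage d has product 9, which forces r2c2 = 3.
Column 1 already has 1, so r3c1 = 2.
2 is placed in row 3, so r3c2 = 1.
Column 1 already has 2, which forces r4c1 = 4.
Row 4 already has 4, leaving r4c2 = 2.
2 is placed in row 4; hence r4c4 = 3.
2 is placed in column 2; hence r1c2 = 4.
Cage a has product 64, which forces r1c3 = 2.
Cage a needs product 64, which forces r2c3 = 4.
The 4 cells of cage a must have product 64, leaving r2c4 = 2.
Cage b has product 36, leaving r3c3 = 3.
Column 4 now contains 3; hence r3c4 = 4.
3 is placed in row 4; hence r4c3 = 1.
Filled in: 3 4 2 1 / 1 3 4 2 / 2 1 3 4 / 4 2 1 3.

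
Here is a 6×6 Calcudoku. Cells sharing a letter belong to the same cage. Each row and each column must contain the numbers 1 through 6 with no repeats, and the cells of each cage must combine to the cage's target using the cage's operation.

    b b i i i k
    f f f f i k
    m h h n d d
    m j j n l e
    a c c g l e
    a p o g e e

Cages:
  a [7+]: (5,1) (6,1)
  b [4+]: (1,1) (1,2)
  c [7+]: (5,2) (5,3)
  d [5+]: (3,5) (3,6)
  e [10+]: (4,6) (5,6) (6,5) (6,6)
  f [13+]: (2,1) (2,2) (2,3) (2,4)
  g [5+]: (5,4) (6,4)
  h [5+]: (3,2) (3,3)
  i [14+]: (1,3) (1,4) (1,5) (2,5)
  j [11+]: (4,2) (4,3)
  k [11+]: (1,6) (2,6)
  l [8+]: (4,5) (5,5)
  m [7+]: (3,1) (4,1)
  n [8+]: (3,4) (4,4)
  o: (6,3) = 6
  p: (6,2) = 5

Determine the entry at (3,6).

P is a freebie, so (6,2) = 5.
Cage o is a single given cell, so (6,3) = 6.
Column 2 now contains 5, leaving (4,2) = 6.
Column 3 already has 6, leaving (4,3) = 5.
The only place for 5 in row 3 is (3,4).
Cage n's pair has sum 8; hence (4,4) = 3.
Row 4 already has 3; hence (4,5) = 2.
Column 4 already has 3, so (6,4) = 4.
Cage i has sum 14; hence (1,5) = 5.
Row 1 already has 5, which forces (1,6) = 6.
Column 6 now contains 6; hence (2,6) = 5.
The two cells of cage g must have sum 5, so (5,4) = 1.
The two cells of cage l must have sum 8, which forces (5,5) = 6.
Row 5 now contains 1; hence (5,6) = 2.
Cage i has sum 14, which forces (1,3) = 4.
Row 1 already has 6, so (1,4) = 2.
2 is placed in column 4, leaving (2,4) = 6.
Cage i has sum 14, so (2,5) = 3.
Cage e needs sum 10, so (4,6) = 4.
Row 5 now contains 6, which forces (5,1) = 5.
Column 3 already has 4; hence (5,3) = 3.
Cage a's pair has sum 7, so (6,1) = 2.
Column 5 already has 3, leaving (6,5) = 1.
Row 6 now contains 1; hence (6,6) = 3.
The two cells of cage m must have sum 7, so (3,1) = 6.
Column 5 now contains 1, leaving (3,5) = 4.
4 is placed in column 6, which forces (3,6) = 1.
Row 4 now contains 4; hence (4,1) = 1.
3 is placed in row 5; hence (5,2) = 4.
1 is placed in column 1, so (1,1) = 3.
Cage b needs two cells with sum 4; hence (1,2) = 1.
1 is placed in column 1, leaving (2,1) = 4.
Column 2 now contains 1; hence (2,2) = 2.
Row 2 already has 2, which forces (2,3) = 1.
Row 3 already has 4; hence (3,2) = 3.
Row 3 already has 1, leaving (3,3) = 2.
The full grid is 3 1 4 2 5 6 / 4 2 1 6 3 5 / 6 3 2 5 4 1 / 1 6 5 3 2 4 / 5 4 3 1 6 2 / 2 5 6 4 1 3.

1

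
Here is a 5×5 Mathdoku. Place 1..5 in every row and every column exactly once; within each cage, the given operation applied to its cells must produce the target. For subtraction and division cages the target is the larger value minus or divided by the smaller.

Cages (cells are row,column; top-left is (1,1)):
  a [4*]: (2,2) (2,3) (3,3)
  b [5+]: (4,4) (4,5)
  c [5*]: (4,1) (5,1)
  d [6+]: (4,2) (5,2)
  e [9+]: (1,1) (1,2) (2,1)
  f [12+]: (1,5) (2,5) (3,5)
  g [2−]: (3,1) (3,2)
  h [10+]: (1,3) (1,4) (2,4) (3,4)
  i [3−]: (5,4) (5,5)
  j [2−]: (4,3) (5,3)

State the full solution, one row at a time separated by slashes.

Row 5 needs a 3, and only (5,3) is open for it.
Column 3 needs a 5, and only (4,3) is open for it.
5 is placed in row 4; hence (4,1) = 1.
Cage c's pair has product 5, leaving (5,1) = 5.
Row 4 needs a 4, and only (4,2) is open for it.
Column 2 already has 4, so (5,2) = 2.
Column 2 now contains 2, so (1,2) = 3.
Column 2 now contains 2; hence (2,2) = 1.
Cage a needs product 4, so (2,3) = 4.
Cage g needs two cells with difference 2, so (3,1) = 3.
Column 2 already has 1, so (3,2) = 5.
Cage a needs product 4, so (3,3) = 1.
Row 3 already has 5, so (3,5) = 4.
Column 5 now contains 4, which forces (5,5) = 1.
Cage e needs sum 9, so (1,1) = 4.
1 is placed in column 3, leaving (1,3) = 2.
Cage h needs sum 10, which forces (1,4) = 1.
Column 5 now contains 4; hence (1,5) = 5.
4 is placed in row 2, so (2,1) = 2.
The 4 cells of cage h must have sum 10, so (2,4) = 5.
The 3 cells of cage f must have sum 12, which forces (2,5) = 3.
Row 3 already has 4, which forces (3,4) = 2.
2 is placed in column 4, so (4,4) = 3.
3 is placed in column 5, which forces (4,5) = 2.
1 is placed in row 5, which forces (5,4) = 4.

4 3 2 1 5 / 2 1 4 5 3 / 3 5 1 2 4 / 1 4 5 3 2 / 5 2 3 4 1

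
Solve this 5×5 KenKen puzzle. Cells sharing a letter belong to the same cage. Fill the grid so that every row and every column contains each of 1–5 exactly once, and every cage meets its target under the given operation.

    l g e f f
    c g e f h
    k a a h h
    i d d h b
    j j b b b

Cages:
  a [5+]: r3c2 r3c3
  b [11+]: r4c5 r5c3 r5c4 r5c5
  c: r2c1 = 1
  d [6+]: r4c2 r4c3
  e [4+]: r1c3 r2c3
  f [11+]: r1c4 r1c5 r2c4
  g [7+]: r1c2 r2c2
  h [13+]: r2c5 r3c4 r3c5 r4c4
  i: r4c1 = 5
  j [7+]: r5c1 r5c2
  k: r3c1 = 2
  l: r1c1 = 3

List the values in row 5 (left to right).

4 3 5 2 1

L is a freebie, which forces r1c1 = 3.
Row 1 already has 3; hence r1c3 = 1.
Cage c is given, which forces r2c1 = 1.
Column 3 now contains 1, which forces r2c3 = 3.
Cage k is given, which forces r3c1 = 2.
Row 3 now contains 2, so r3c3 = 4.
I is a freebie, which forces r4c1 = 5.
Row 4 already has 5, so r4c3 = 2.
Column 1 now contains 5, so r5c1 = 4.
2 is placed in column 3, which forces r5c3 = 5.
Cage a's pair has sum 5, so r3c2 = 1.
Cage d's pair has sum 6, so r4c2 = 4.
The two cells of cage j must have sum 7, which forces r5c2 = 3.
The 4 cells of cage b must have sum 11, so r4c5 = 3.
Cage h needs sum 13, so r2c5 = 4.
The 4 cells of cage h must have sum 13, so r3c4 = 3.
3 is placed in column 5, leaving r3c5 = 5.
Row 4 now contains 3; hence r4c4 = 1.
Column 4 already has 1, which forces r5c4 = 2.
2 is placed in row 5, so r5c5 = 1.
Cage f has sum 11, so r1c4 = 4.
5 is placed in column 5, which forces r1c5 = 2.
2 is placed in column 4, so r2c4 = 5.
Row 1 already has 2, leaving r1c2 = 5.
5 is placed in row 2; hence r2c2 = 2.
Completed grid: 3 5 1 4 2 / 1 2 3 5 4 / 2 1 4 3 5 / 5 4 2 1 3 / 4 3 5 2 1.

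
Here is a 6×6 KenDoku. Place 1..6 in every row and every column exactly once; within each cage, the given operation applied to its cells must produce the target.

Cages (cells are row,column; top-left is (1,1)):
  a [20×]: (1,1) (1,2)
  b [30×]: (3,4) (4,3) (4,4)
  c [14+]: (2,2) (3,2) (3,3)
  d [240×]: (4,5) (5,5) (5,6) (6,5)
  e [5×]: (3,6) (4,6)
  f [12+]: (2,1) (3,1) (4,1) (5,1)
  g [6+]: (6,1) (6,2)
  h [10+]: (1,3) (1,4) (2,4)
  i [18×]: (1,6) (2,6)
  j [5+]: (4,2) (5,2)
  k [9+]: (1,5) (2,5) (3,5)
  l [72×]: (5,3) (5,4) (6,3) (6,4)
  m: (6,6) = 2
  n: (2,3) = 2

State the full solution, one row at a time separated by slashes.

Cage n is given, so (2,3) = 2.
Cage m is given; hence (6,6) = 2.
Column 6 needs a 4, and only (5,6) is open for it.
Column 4 needs a 4, and only (6,4) is open for it.
In column 3, 4 can only go at (3,3), so (3,3) = 4.
The 3 cells of cage c must have sum 14, so (2,2) = 4.
Cage c has sum 14, which forces (3,2) = 6.
Cage a's pair has product 20, which forces (1,1) = 4.
4 is placed in column 2; hence (1,2) = 5.
5 is placed in column 2, which forces (6,2) = 1.
Row 6 now contains 1, which forces (6,1) = 5.
Row 4 needs a 4, and only (4,5) is open for it.
The 4 cells of cage d must have product 240, leaving (5,5) = 5.
Cage d has product 240, leaving (6,5) = 3.
Row 6 already has 3, so (6,3) = 6.
The only place for 5 in row 2 is (2,4).
The 3 cells of cage h must have sum 10, which forces (1,3) = 3.
Cage h has sum 10, so (1,4) = 2.
Row 1 now contains 3, which forces (1,6) = 6.
Column 6 now contains 6, leaving (2,6) = 3.
The 3 cells of cage b must have product 30; hence (4,3) = 5.
5 is placed in row 4, so (4,6) = 1.
3 is placed in column 3; hence (5,3) = 1.
Row 5 already has 1, which forces (5,4) = 3.
Row 1 now contains 6; hence (1,5) = 1.
Cage k needs sum 9, leaving (2,5) = 6.
3 is placed in column 4, so (3,4) = 1.
Cage k has sum 9, so (3,5) = 2.
Column 6 now contains 1, leaving (3,6) = 5.
The two cells of cage j must have sum 5, which forces (4,2) = 3.
3 is placed in column 4, leaving (4,4) = 6.
Row 5 now contains 3, which forces (5,2) = 2.
Row 2 already has 6; hence (2,1) = 1.
2 is placed in row 3; hence (3,1) = 3.
6 is placed in row 4, leaving (4,1) = 2.
2 is placed in row 5, which forces (5,1) = 6.

4 5 3 2 1 6 / 1 4 2 5 6 3 / 3 6 4 1 2 5 / 2 3 5 6 4 1 / 6 2 1 3 5 4 / 5 1 6 4 3 2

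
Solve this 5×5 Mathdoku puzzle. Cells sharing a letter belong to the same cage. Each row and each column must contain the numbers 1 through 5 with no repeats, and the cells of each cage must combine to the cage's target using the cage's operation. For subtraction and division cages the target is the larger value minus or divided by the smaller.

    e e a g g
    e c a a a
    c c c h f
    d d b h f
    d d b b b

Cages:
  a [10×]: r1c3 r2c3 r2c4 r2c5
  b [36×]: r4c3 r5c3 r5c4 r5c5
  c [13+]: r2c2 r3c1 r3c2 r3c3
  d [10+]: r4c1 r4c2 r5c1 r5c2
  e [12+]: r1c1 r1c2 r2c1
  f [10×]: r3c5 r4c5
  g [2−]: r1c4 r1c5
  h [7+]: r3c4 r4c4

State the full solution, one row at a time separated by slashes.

The 4 cells of cage a must have product 10, which forces r1c3 = 1.
Cage b needs product 36, leaving r4c3 = 3.
Column 3 already has 1, so r5c3 = 4.
In column 5, 4 can only go at r1c5, so r1c5 = 4.
Cage g's pair has difference 2, leaving r1c4 = 2.
Cage e needs sum 12; hence r2c1 = 4.
Cage h needs two cells with sum 7, leaving r3c4 = 3.
Cage h needs two cells with sum 7, leaving r4c4 = 4.
Column 4 already has 3; hence r5c4 = 1.
1 is placed in row 5, leaving r5c5 = 3.
The 4 cells of cage a must have product 10, leaving r2c3 = 2.
Column 4 now contains 1, so r2c4 = 5.
The 4 cells of cage a must have product 10, leaving r2c5 = 1.
Column 3 now contains 2, which forces r3c3 = 5.
Row 3 already has 5, leaving r3c5 = 2.
2 is placed in column 5; hence r4c5 = 5.
Row 2 now contains 5, which forces r2c2 = 3.
Row 3 now contains 2, leaving r3c1 = 1.
Cage c needs sum 13, leaving r3c2 = 4.
1 is placed in column 1, which forces r4c1 = 2.
2 is placed in row 4; hence r4c2 = 1.
2 is placed in column 1; hence r5c1 = 5.
Row 5 already has 5, so r5c2 = 2.
Column 1 already has 5, so r1c1 = 3.
Column 2 now contains 3; hence r1c2 = 5.

3 5 1 2 4 / 4 3 2 5 1 / 1 4 5 3 2 / 2 1 3 4 5 / 5 2 4 1 3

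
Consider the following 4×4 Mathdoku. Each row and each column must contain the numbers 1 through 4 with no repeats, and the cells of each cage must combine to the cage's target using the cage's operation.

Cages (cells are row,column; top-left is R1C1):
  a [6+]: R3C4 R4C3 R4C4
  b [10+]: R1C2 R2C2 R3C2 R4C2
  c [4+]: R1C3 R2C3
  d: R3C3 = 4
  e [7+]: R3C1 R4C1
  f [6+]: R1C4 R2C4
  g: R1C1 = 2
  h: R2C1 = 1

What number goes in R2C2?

Cage g is a single given cell, so R1C1 = 2.
Row 1 now contains 2; hence R1C4 = 4.
H is a freebie, so R2C1 = 1.
Row 2 now contains 1, leaving R2C3 = 3.
Column 4 already has 4, so R2C4 = 2.
D is a freebie, leaving R3C3 = 4.
Column 3 already has 3; hence R1C3 = 1.
2 is placed in row 2; hence R2C2 = 4.
4 is placed in row 3, which forces R3C1 = 3.
Row 3 already has 3, leaving R3C4 = 1.
Cage e needs two cells with sum 7; hence R4C1 = 4.
The 3 cells of cage a must have sum 6, which forces R4C3 = 2.
Column 4 now contains 1, which forces R4C4 = 3.
1 is placed in row 1; hence R1C2 = 3.
Row 3 already has 1, so R3C2 = 2.
3 is placed in row 4, which forces R4C2 = 1.
Completed grid: 2 3 1 4 / 1 4 3 2 / 3 2 4 1 / 4 1 2 3.

4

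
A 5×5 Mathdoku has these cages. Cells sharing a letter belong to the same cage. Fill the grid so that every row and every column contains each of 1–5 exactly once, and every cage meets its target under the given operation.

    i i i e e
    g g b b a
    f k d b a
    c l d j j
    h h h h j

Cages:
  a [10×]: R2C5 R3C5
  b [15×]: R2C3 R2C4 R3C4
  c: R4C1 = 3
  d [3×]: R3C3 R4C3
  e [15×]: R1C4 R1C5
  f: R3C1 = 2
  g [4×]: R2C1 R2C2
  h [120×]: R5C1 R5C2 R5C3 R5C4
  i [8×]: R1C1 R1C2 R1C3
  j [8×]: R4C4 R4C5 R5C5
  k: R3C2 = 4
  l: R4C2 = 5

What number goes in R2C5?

Cage f is a single given cell, which forces R3C1 = 2.
Cage k is given; hence R3C2 = 4.
Row 3 already has 2; hence R3C5 = 5.
C is a freebie, leaving R4C1 = 3.
Cage l is given, so R4C2 = 5.
Row 4 now contains 3, which forces R4C3 = 1.
Cage e's pair has product 15; hence R1C4 = 5.
Column 5 already has 5; hence R1C5 = 3.
The two cells of cage g must have product 4, leaving R2C1 = 4.
Column 2 now contains 4, which forces R2C2 = 1.
1 is placed in row 2, which forces R2C4 = 3.
Column 5 already has 5; hence R2C5 = 2.
1 is placed in column 3, so R3C3 = 3.
Column 4 now contains 3; hence R3C4 = 1.
Column 5 already has 2, leaving R4C5 = 4.
Column 1 already has 4; hence R5C1 = 5.
Cage j needs product 8; hence R5C5 = 1.
Column 1 already has 4; hence R1C1 = 1.
Column 2 now contains 1, so R1C2 = 2.
The 3 cells of cage i must have product 8, leaving R1C3 = 4.
3 is placed in row 2, leaving R2C3 = 5.
Row 4 now contains 4, which forces R4C4 = 2.
Cage h needs product 120; hence R5C2 = 3.
Column 3 now contains 4; hence R5C3 = 2.
Column 4 already has 2, so R5C4 = 4.
The full grid is 1 2 4 5 3 / 4 1 5 3 2 / 2 4 3 1 5 / 3 5 1 2 4 / 5 3 2 4 1.

2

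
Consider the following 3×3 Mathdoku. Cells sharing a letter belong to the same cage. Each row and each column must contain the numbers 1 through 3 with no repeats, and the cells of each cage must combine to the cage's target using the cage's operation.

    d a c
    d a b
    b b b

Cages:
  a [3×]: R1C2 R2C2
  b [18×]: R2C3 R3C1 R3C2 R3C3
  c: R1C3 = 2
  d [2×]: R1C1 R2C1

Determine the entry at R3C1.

Cage c is given; hence R1C3 = 2.
Cage b has product 18, leaving R2C3 = 3.
2 is placed in column 3, which forces R3C3 = 1.
2 is placed in row 1, which forces R1C1 = 1.
Cage a's pair has product 3, so R1C2 = 3.
Cage d needs two cells with product 2; hence R2C1 = 2.
Row 2 already has 3; hence R2C2 = 1.
Column 1 already has 2, which forces R3C1 = 3.
Column 2 now contains 3, leaving R3C2 = 2.
Filled in: 1 3 2 / 2 1 3 / 3 2 1.

3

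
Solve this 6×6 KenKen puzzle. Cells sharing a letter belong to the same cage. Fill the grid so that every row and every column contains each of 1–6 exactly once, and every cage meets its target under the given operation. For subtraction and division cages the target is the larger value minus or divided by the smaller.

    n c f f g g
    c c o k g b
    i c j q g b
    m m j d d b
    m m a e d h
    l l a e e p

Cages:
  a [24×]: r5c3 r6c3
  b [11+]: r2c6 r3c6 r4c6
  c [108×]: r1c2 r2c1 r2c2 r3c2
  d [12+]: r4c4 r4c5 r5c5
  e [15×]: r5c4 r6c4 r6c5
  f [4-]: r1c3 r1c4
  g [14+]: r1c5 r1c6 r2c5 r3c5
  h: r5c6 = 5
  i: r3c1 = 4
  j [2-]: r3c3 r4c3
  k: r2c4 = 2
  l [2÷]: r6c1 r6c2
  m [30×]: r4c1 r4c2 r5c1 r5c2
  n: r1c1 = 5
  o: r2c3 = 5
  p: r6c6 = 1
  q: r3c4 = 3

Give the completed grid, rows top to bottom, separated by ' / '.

5 3 2 6 1 4 / 6 1 5 2 4 3 / 4 6 1 3 5 2 / 1 5 3 4 2 6 / 3 2 4 1 6 5 / 2 4 6 5 3 1

Cage n is a single given cell, which forces r1c1 = 5.
Cage o is a single given cell, which forces r2c3 = 5.
Cage k is given, so r2c4 = 2.
I is a freebie; hence r3c1 = 4.
Q is a freebie; hence r3c4 = 3.
Cage h is a single given cell; hence r5c6 = 5.
Cage p is a single given cell, so r6c6 = 1.
The two cells of cage f must have difference 4, so r1c3 = 2.
The two cells of cage f must have difference 4, leaving r1c4 = 6.
Cage m has product 30, so r4c2 = 5.
Row 5 now contains 5, leaving r5c4 = 1.
Row 6 already has 1, which forces r6c4 = 5.
Cage e needs product 15, leaving r6c5 = 3.
Cage m needs product 30; hence r4c1 = 1.
1 is placed in column 4, leaving r4c4 = 4.
The two cells of cage l must have quotient 2, so r6c1 = 2.
Cage l's pair has quotient 2, so r6c2 = 4.
Row 6 now contains 4, so r6c3 = 6.
6 is placed in column 3, which forces r3c3 = 1.
Row 4 now contains 4, so r4c3 = 3.
Column 1 now contains 2, which forces r5c1 = 3.
Cage m needs product 30, leaving r5c2 = 2.
6 is placed in column 3, so r5c3 = 4.
Row 5 already has 2; hence r5c5 = 6.
Cage g has sum 14; hence r1c5 = 1.
Cage g has sum 14, leaving r1c6 = 4.
Column 1 already has 3, leaving r2c1 = 6.
Cage g needs sum 14, leaving r2c5 = 4.
Cage b needs sum 11; hence r2c6 = 3.
2 is placed in column 2, which forces r3c2 = 6.
Column 5 already has 6; hence r3c5 = 5.
Row 3 already has 6; hence r3c6 = 2.
Column 5 already has 6; hence r4c5 = 2.
Column 6 now contains 2, leaving r4c6 = 6.
Row 1 already has 1, which forces r1c2 = 3.
Row 2 already has 3, so r2c2 = 1.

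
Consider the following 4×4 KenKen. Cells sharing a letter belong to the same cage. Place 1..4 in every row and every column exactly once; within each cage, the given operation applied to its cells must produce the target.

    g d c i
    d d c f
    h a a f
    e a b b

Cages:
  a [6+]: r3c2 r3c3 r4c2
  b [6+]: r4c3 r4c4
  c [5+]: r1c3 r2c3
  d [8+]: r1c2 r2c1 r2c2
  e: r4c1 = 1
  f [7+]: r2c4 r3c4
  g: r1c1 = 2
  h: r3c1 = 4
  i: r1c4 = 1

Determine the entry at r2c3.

2

Cage g is a single given cell, so r1c1 = 2.
Cage i is given, so r1c4 = 1.
Cage h is a single given cell, which forces r3c1 = 4.
4 is placed in row 3, which forces r3c4 = 3.
E is a freebie, leaving r4c1 = 1.
1 is placed in column 1; hence r2c1 = 3.
3 is placed in column 4, so r2c4 = 4.
Cage a needs sum 6, leaving r4c2 = 3.
Column 4 now contains 4, which forces r4c4 = 2.
Column 2 already has 3, so r1c2 = 4.
Row 1 already has 4; hence r1c3 = 3.
The 3 cells of cage d must have sum 8, so r2c2 = 1.
Row 2 now contains 1, so r2c3 = 2.
1 is placed in column 2, leaving r3c2 = 2.
Column 3 now contains 2; hence r3c3 = 1.
Row 4 now contains 2, leaving r4c3 = 4.
Completed grid: 2 4 3 1 / 3 1 2 4 / 4 2 1 3 / 1 3 4 2.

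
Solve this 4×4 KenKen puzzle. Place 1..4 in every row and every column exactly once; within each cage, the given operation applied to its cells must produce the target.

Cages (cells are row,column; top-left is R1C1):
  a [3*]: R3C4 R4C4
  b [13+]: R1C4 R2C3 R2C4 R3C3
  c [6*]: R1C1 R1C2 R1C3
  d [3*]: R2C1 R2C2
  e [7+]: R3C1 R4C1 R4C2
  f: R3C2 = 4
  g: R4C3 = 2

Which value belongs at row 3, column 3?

Cage f is given, leaving R3C2 = 4.
Cage g is given; hence R4C3 = 2.
The 4 cells of cage b must have sum 13; hence R1C4 = 4.
Cage b needs sum 13, which forces R2C3 = 4.
Cage b has sum 13, so R2C4 = 2.
Column 3 now contains 2, which forces R3C3 = 3.
3 is placed in row 3, which forces R3C4 = 1.
1 is placed in column 4, so R4C4 = 3.
3 is placed in column 3, which forces R1C3 = 1.
3 is placed in row 3, which forces R3C1 = 2.
The 3 cells of cage e must have sum 7, leaving R4C1 = 4.
Row 4 already has 3, so R4C2 = 1.
Column 1 already has 2; hence R1C1 = 3.
Cage c has product 6, so R1C2 = 2.
Cage d needs two cells with product 3, so R2C1 = 1.
Column 2 already has 1, leaving R2C2 = 3.
Completed grid: 3 2 1 4 / 1 3 4 2 / 2 4 3 1 / 4 1 2 3.

3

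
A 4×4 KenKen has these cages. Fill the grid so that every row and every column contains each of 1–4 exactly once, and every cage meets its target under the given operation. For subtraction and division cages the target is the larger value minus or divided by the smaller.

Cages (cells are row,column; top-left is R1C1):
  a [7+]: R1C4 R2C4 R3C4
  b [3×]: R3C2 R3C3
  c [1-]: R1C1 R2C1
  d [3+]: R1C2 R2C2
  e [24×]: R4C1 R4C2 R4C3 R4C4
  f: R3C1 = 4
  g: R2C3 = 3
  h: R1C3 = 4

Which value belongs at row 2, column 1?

2

Cage h is a single given cell, so R1C3 = 4.
Cage g is given; hence R2C3 = 3.
F is a freebie; hence R3C1 = 4.
Column 3 now contains 3, so R3C3 = 1.
Row 3 already has 1; hence R3C4 = 2.
Column 3 already has 1; hence R4C3 = 2.
Column 4 already has 2, which forces R1C4 = 1.
Cage a needs sum 7; hence R2C4 = 4.
Row 3 already has 1; hence R3C2 = 3.
Column 4 already has 4, which forces R4C4 = 3.
Row 1 now contains 1, so R1C2 = 2.
Cage d's pair has sum 3, so R2C2 = 1.
3 is placed in row 4, leaving R4C1 = 1.
Cage e has product 24, so R4C2 = 4.
2 is placed in row 1, so R1C1 = 3.
Row 2 already has 1, which forces R2C1 = 2.
The full grid is 3 2 4 1 / 2 1 3 4 / 4 3 1 2 / 1 4 2 3.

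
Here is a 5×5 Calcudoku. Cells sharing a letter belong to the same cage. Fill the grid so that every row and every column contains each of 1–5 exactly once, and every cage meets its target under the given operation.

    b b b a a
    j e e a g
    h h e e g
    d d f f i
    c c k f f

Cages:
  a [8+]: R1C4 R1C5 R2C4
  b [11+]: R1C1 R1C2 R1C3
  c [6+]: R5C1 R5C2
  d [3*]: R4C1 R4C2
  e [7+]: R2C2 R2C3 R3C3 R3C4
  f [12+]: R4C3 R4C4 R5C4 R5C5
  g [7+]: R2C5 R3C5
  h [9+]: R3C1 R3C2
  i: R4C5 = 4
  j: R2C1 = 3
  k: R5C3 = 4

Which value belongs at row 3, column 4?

Cage j is a single given cell; hence R2C1 = 3.
3 is placed in column 1, so R4C1 = 1.
Row 4 already has 1; hence R4C2 = 3.
Cage i is given; hence R4C5 = 4.
Cage k is a single given cell; hence R5C3 = 4.
The two cells of cage c must have sum 6; hence R5C1 = 5.
Cage c needs two cells with sum 6; hence R5C2 = 1.
Column 2 already has 1, which forces R2C2 = 2.
Cage e has sum 7, so R2C3 = 1.
2 is placed in row 2, which forces R2C5 = 5.
Column 1 now contains 5, which forces R3C1 = 4.
Cage h needs two cells with sum 9; hence R3C2 = 5.
Cage e needs sum 7; hence R3C3 = 3.
Cage e has sum 7, which forces R3C4 = 1.
5 is placed in column 5, which forces R3C5 = 2.
Column 5 now contains 2, which forces R5C5 = 3.
Column 1 now contains 4, which forces R1C1 = 2.
Column 2 already has 5, so R1C2 = 4.
Cage b has sum 11; hence R1C3 = 5.
Cage a needs sum 8, leaving R1C4 = 3.
3 is placed in column 5; hence R1C5 = 1.
Row 2 now contains 5, leaving R2C4 = 4.
Cage f needs sum 12, leaving R4C3 = 2.
The 4 cells of cage f must have sum 12; hence R4C4 = 5.
Row 5 now contains 3; hence R5C4 = 2.
Completed grid: 2 4 5 3 1 / 3 2 1 4 5 / 4 5 3 1 2 / 1 3 2 5 4 / 5 1 4 2 3.

1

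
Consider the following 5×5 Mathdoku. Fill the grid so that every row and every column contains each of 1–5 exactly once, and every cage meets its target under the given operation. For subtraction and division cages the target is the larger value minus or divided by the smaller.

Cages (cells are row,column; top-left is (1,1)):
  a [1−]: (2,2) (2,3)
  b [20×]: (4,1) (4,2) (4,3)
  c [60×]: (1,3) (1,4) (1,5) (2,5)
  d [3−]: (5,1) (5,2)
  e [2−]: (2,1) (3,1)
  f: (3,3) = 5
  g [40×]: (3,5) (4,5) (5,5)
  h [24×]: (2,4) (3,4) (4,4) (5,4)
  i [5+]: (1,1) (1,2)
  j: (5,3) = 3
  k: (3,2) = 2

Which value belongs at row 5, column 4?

2

K is a freebie, leaving (3,2) = 2.
Cage f is given, which forces (3,3) = 5.
Row 3 already has 5, which forces (3,5) = 4.
Cage j is a single given cell, which forces (5,3) = 3.
Row 4 needs a 3, and only (4,4) is open for it.
Column 4 already has 3, which forces (3,4) = 1.
1 is placed in row 3, so (3,1) = 3.
The only place for 2 in row 4 is (4,5).
Column 5 now contains 2, leaving (5,5) = 5.
Cage c needs product 60, which forces (1,3) = 4.
The 4 cells of cage c must have product 60, leaving (1,4) = 5.
Column 3 already has 4, leaving (2,3) = 2.
Row 2 already has 2; hence (2,4) = 4.
Column 3 already has 4; hence (4,3) = 1.
Column 4 now contains 4; hence (5,4) = 2.
The two cells of cage i must have sum 5; hence (1,1) = 2.
The two cells of cage i must have sum 5, so (1,2) = 3.
Row 1 now contains 3, so (1,5) = 1.
3 is placed in column 2, leaving (2,2) = 1.
1 is placed in column 5, so (2,5) = 3.
1 is placed in column 2, leaving (5,2) = 4.
1 is placed in row 2, so (2,1) = 5.
Cage b needs product 20; hence (4,1) = 4.
Column 2 already has 4, leaving (4,2) = 5.
Row 5 already has 4; hence (5,1) = 1.
Filled in: 2 3 4 5 1 / 5 1 2 4 3 / 3 2 5 1 4 / 4 5 1 3 2 / 1 4 3 2 5.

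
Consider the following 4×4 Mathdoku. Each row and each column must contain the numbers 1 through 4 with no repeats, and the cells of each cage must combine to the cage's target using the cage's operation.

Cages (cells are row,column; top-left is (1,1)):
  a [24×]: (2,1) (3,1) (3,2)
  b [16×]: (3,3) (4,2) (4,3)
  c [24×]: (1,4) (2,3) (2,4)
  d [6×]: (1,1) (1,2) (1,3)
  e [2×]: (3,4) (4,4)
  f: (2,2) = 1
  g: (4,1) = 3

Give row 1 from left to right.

1 2 3 4

F is a freebie, which forces (2,2) = 1.
Cage g is a single given cell; hence (4,1) = 3.
Cage a has product 24, which forces (3,2) = 3.
Cage d has product 6, leaving (1,1) = 1.
Column 2 now contains 3, which forces (1,2) = 2.
The 3 cells of cage d must have product 6, so (1,3) = 3.
3 is placed in row 1, leaving (1,4) = 4.
Column 2 already has 2, leaving (4,2) = 4.
Row 4 already has 4, leaving (4,3) = 1.
1 is placed in row 4, so (4,4) = 2.
Cage c needs product 24, leaving (2,3) = 2.
2 is placed in column 4; hence (2,4) = 3.
The 3 cells of cage b must have product 16, leaving (3,3) = 4.
2 is placed in column 4; hence (3,4) = 1.
2 is placed in row 2, which forces (2,1) = 4.
4 is placed in row 3; hence (3,1) = 2.
Filled in: 1 2 3 4 / 4 1 2 3 / 2 3 4 1 / 3 4 1 2.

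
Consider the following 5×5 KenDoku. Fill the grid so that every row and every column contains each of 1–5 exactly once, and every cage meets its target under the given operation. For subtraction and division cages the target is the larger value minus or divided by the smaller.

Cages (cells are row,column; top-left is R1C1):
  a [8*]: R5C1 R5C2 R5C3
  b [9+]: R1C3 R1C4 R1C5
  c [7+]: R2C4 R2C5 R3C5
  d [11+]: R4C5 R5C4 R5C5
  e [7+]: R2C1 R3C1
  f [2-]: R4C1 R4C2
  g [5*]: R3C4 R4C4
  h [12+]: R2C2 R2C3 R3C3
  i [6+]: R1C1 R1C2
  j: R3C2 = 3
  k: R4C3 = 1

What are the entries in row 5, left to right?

J is a freebie, which forces R3C2 = 3.
K is a freebie; hence R4C3 = 1.
Row 4 now contains 1, which forces R4C4 = 5.
5 is placed in column 4, which forces R3C4 = 1.
Row 2 needs a 1, and only R2C5 is open for it.
The only place for 3 in row 4 is R4C5.
The 3 cells of cage d must have sum 11, so R5C4 = 3.
3 is placed in column 5, which forces R5C5 = 5.
Cage b has sum 9, which forces R1C3 = 3.
Column 3 already has 3; hence R2C3 = 2.
Row 2 already has 2, leaving R2C4 = 4.
Column 3 now contains 2, leaving R5C3 = 4.
4 is placed in column 4; hence R1C4 = 2.
Cage b has sum 9; hence R1C5 = 4.
Row 2 already has 4, leaving R2C2 = 5.
Column 3 already has 4, so R3C3 = 5.
The 3 cells of cage c must have sum 7, leaving R3C5 = 2.
Cage i's pair has sum 6, leaving R1C1 = 5.
5 is placed in column 2, so R1C2 = 1.
5 is placed in row 2; hence R2C1 = 3.
Row 3 already has 2; hence R3C1 = 4.
4 is placed in column 1; hence R4C1 = 2.
2 is placed in row 4, so R4C2 = 4.
2 is placed in column 1; hence R5C1 = 1.
Column 2 already has 1; hence R5C2 = 2.
Completed grid: 5 1 3 2 4 / 3 5 2 4 1 / 4 3 5 1 2 / 2 4 1 5 3 / 1 2 4 3 5.

1 2 4 3 5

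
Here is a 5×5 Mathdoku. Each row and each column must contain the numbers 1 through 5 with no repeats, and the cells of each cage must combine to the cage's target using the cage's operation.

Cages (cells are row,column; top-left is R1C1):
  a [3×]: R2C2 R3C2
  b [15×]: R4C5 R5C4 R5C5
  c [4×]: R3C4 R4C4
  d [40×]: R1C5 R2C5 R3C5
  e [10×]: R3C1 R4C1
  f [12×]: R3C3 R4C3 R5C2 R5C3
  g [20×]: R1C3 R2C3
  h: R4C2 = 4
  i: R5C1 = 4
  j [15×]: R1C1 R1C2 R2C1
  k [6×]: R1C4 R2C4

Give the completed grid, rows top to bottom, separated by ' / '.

1 5 4 3 2 / 3 1 5 2 4 / 2 3 1 4 5 / 5 4 2 1 3 / 4 2 3 5 1

Cage h is a single given cell; hence R4C2 = 4.
4 is placed in row 4; hence R4C4 = 1.
I is a freebie, leaving R5C1 = 4.
Column 4 now contains 1, leaving R3C4 = 4.
Cage f has product 12, which forces R5C2 = 2.
Cage b needs product 15, so R5C5 = 1.
Cage f needs product 12, leaving R3C3 = 1.
The 4 cells of cage f must have product 12, leaving R4C3 = 2.
Row 5 now contains 1, leaving R5C3 = 3.
Row 5 now contains 3, so R5C4 = 5.
The two cells of cage a must have product 3; hence R2C2 = 1.
Cage e's pair has product 10, so R3C1 = 2.
1 is placed in row 3, so R3C2 = 3.
2 is placed in row 3, leaving R3C5 = 5.
Row 4 now contains 2; hence R4C1 = 5.
Cage b has product 15, which forces R4C5 = 3.
The 3 cells of cage j must have product 15; hence R1C1 = 1.
Column 2 now contains 3, which forces R1C2 = 5.
Row 1 now contains 5; hence R1C3 = 4.
Row 1 already has 4, which forces R1C5 = 2.
Column 1 already has 5, which forces R2C1 = 3.
4 is placed in column 3, so R2C3 = 5.
Row 2 already has 3; hence R2C4 = 2.
Column 5 already has 2, leaving R2C5 = 4.
Row 1 already has 2, which forces R1C4 = 3.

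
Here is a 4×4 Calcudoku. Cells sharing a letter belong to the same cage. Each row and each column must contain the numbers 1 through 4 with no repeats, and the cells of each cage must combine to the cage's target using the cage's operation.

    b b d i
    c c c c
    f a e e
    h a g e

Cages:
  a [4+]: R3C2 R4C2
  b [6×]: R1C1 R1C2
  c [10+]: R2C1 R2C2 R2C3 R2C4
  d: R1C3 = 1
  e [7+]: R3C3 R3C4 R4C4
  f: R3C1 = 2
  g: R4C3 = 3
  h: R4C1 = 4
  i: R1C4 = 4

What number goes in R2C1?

1

Cage d is a single given cell, leaving R1C3 = 1.
Cage i is given, so R1C4 = 4.
Cage f is given, so R3C1 = 2.
Cage h is given, so R4C1 = 4.
G is a freebie; hence R4C3 = 3.
Column 1 now contains 2, leaving R1C1 = 3.
Cage b needs two cells with product 6, so R1C2 = 2.
Column 1 now contains 3, leaving R2C1 = 1.
Cage a's pair has sum 4; hence R3C2 = 3.
3 is placed in column 3; hence R3C3 = 4.
Cage e needs sum 7, so R3C4 = 1.
Row 4 now contains 3, so R4C2 = 1.
The 3 cells of cage e must have sum 7, so R4C4 = 2.
3 is placed in column 2, leaving R2C2 = 4.
4 is placed in column 3; hence R2C3 = 2.
2 is placed in column 4, which forces R2C4 = 3.
The full grid is 3 2 1 4 / 1 4 2 3 / 2 3 4 1 / 4 1 3 2.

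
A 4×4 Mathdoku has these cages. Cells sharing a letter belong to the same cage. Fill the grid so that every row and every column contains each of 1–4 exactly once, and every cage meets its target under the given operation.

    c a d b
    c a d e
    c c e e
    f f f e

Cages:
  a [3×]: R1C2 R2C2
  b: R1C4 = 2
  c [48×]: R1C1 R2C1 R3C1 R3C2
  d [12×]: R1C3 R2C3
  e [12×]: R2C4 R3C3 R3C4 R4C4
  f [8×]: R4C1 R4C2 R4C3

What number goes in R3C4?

4

B is a freebie, leaving R1C4 = 2.
The 4 cells of cage e must have product 12; hence R3C3 = 1.
The only place for 2 in row 2 is R2C1.
Cage c has product 48, leaving R3C2 = 2.
Cage f needs product 8, leaving R4C3 = 2.
The only place for 1 in row 1 is R1C2.
1 is placed in column 2; hence R2C2 = 3.
3 is placed in row 2, which forces R2C3 = 4.
Row 2 now contains 4; hence R2C4 = 1.
Cage f needs product 8; hence R4C1 = 1.
1 is placed in column 2; hence R4C2 = 4.
Row 4 now contains 4; hence R4C4 = 3.
Column 3 now contains 4, so R1C3 = 3.
Column 4 already has 3, which forces R3C4 = 4.
3 is placed in row 1, which forces R1C1 = 4.
Row 3 now contains 4, which forces R3C1 = 3.
Completed grid: 4 1 3 2 / 2 3 4 1 / 3 2 1 4 / 1 4 2 3.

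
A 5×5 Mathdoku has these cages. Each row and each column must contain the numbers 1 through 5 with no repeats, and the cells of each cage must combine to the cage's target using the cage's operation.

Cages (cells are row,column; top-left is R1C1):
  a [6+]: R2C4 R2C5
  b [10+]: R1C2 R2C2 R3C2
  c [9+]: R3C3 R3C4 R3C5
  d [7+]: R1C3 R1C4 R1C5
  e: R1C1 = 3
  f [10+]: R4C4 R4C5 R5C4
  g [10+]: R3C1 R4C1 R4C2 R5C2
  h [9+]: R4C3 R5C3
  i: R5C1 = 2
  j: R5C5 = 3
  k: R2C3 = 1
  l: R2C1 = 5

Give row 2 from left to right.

Cage e is given; hence R1C1 = 3.
Cage l is given, leaving R2C1 = 5.
K is a freebie, so R2C3 = 1.
Cage i is given, leaving R5C1 = 2.
J is a freebie, so R5C5 = 3.
Row 1 needs a 5, and only R1C2 is open for it.
Row 2 needs a 3, and only R2C2 is open for it.
Cage b needs sum 10, which forces R3C2 = 2.
Row 3 needs a 4, and only R3C1 is open for it.
Column 1 now contains 4, leaving R4C1 = 1.
Cage g has sum 10; hence R4C2 = 4.
Row 4 already has 4, so R4C3 = 5.
Row 4 now contains 5, so R4C5 = 2.
Cage g has sum 10, which forces R5C2 = 1.
5 is placed in column 3, so R5C3 = 4.
Row 5 now contains 4, which forces R5C4 = 5.
Column 3 now contains 4, so R1C3 = 2.
Cage a needs two cells with sum 6; hence R2C4 = 2.
Column 5 already has 2, so R2C5 = 4.
5 is placed in column 3; hence R3C3 = 3.
Cage c has sum 9, so R3C4 = 1.
Cage c needs sum 9, so R3C5 = 5.
Row 4 now contains 2; hence R4C4 = 3.
Column 4 now contains 1, so R1C4 = 4.
Column 5 already has 4, which forces R1C5 = 1.
The full grid is 3 5 2 4 1 / 5 3 1 2 4 / 4 2 3 1 5 / 1 4 5 3 2 / 2 1 4 5 3.

5 3 1 2 4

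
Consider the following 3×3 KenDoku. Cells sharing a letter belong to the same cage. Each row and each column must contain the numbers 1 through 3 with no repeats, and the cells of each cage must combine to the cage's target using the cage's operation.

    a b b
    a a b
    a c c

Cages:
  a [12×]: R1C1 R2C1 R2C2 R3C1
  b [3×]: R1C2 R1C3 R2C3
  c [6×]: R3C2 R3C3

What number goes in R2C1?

The 3 cells of cage b must have product 3; hence R1C2 = 1.
Cage b needs product 3, which forces R1C3 = 3.
Cage a needs product 12, leaving R2C2 = 2.
The 3 cells of cage b must have product 3, which forces R2C3 = 1.
Column 2 now contains 2, so R3C2 = 3.
3 is placed in column 3; hence R3C3 = 2.
Row 1 now contains 3, leaving R1C1 = 2.
Row 2 already has 1; hence R2C1 = 3.
Row 3 now contains 2, leaving R3C1 = 1.
Completed grid: 2 1 3 / 3 2 1 / 1 3 2.

3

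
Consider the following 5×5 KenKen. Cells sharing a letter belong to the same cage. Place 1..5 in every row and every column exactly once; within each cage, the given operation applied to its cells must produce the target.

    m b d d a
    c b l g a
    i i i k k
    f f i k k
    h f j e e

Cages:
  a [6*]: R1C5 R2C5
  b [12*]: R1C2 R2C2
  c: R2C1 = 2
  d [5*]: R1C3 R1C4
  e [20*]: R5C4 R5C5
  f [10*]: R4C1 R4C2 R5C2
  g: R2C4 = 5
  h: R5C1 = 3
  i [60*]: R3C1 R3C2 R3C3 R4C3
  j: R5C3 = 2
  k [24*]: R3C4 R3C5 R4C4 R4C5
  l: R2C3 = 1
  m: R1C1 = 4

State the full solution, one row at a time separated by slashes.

M is a freebie; hence R1C1 = 4.
Row 1 now contains 4, which forces R1C2 = 3.
3 is placed in row 1, leaving R1C5 = 2.
C is a freebie; hence R2C1 = 2.
Column 2 already has 3; hence R2C2 = 4.
Cage l is a single given cell; hence R2C3 = 1.
Cage g is a single given cell; hence R2C4 = 5.
Column 5 already has 2, which forces R2C5 = 3.
H is a freebie, leaving R5C1 = 3.
Cage j is a single given cell; hence R5C3 = 2.
Column 4 now contains 5; hence R5C4 = 4.
Row 5 now contains 4, so R5C5 = 5.
1 is placed in column 3, so R1C3 = 5.
Column 4 now contains 5, which forces R1C4 = 1.
Cage f needs product 10, which forces R4C1 = 5.
Cage f needs product 10, which forces R4C2 = 2.
2 is placed in row 4, leaving R4C4 = 3.
5 is placed in row 5, so R5C2 = 1.
5 is placed in column 1, leaving R3C1 = 1.
Column 2 now contains 1, leaving R3C2 = 5.
The 4 cells of cage i must have product 60, so R3C3 = 3.
3 is placed in column 4, leaving R3C4 = 2.
Row 3 already has 1, so R3C5 = 4.
3 is placed in row 4, leaving R4C3 = 4.
Column 5 already has 4, which forces R4C5 = 1.

4 3 5 1 2 / 2 4 1 5 3 / 1 5 3 2 4 / 5 2 4 3 1 / 3 1 2 4 5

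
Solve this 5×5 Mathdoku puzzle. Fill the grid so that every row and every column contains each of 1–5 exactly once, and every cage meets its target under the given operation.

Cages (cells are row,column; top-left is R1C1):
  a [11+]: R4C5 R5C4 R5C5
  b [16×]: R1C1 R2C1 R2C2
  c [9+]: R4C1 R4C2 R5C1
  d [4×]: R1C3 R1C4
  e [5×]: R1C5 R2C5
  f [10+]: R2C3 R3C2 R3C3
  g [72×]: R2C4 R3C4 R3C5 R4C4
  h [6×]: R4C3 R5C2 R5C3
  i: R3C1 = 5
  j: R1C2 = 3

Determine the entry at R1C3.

4

Cage j is a single given cell; hence R1C2 = 3.
Cage i is given, leaving R3C1 = 5.
Cage g has product 72, which forces R3C5 = 3.
In row 1, 2 can only go at R1C1, so R1C1 = 2.
The 3 cells of cage b must have product 16, leaving R2C1 = 4.
The 3 cells of cage b must have product 16, which forces R2C2 = 2.
Row 2 now contains 4; hence R2C3 = 5.
Row 2 already has 2, leaving R2C4 = 3.
Row 2 now contains 5, leaving R2C5 = 1.
Column 2 already has 2, which forces R5C2 = 1.
Column 5 now contains 1, which forces R1C5 = 5.
1 is placed in column 2; hence R3C2 = 4.
Cage f has sum 10, leaving R3C3 = 1.
Row 3 already has 4, leaving R3C4 = 2.
The 3 cells of cage c must have sum 9, which forces R4C1 = 1.
Cage c has sum 9, so R4C2 = 5.
2 is placed in column 4, which forces R4C4 = 4.
4 is placed in row 4, leaving R4C5 = 2.
1 is placed in row 5, leaving R5C1 = 3.
Row 5 already has 3, which forces R5C3 = 2.
4 is placed in column 4, which forces R5C4 = 5.
Column 5 already has 2, so R5C5 = 4.
Column 3 already has 1, leaving R1C3 = 4.
4 is placed in column 4, which forces R1C4 = 1.
2 is placed in row 4, so R4C3 = 3.
Completed grid: 2 3 4 1 5 / 4 2 5 3 1 / 5 4 1 2 3 / 1 5 3 4 2 / 3 1 2 5 4.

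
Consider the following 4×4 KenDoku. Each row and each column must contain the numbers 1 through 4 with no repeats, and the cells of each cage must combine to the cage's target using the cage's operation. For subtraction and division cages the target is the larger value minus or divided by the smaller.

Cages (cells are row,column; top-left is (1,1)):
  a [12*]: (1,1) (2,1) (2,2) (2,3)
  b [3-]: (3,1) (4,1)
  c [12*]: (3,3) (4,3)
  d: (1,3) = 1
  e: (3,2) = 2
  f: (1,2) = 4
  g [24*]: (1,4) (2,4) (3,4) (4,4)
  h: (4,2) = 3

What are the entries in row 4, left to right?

1 3 4 2

F is a freebie, so (1,2) = 4.
Cage d is given; hence (1,3) = 1.
Cage e is a single given cell, leaving (3,2) = 2.
H is a freebie, so (4,2) = 3.
Row 4 already has 3; hence (4,3) = 4.
1 is placed in row 1, so (1,1) = 2.
Row 1 now contains 2, so (1,4) = 3.
Cage a has product 12, which forces (2,1) = 3.
Column 2 already has 3, leaving (2,2) = 1.
Cage a has product 12; hence (2,3) = 2.
Row 2 already has 2, leaving (2,4) = 4.
Cage b needs two cells with difference 3, so (3,1) = 4.
4 is placed in column 3; hence (3,3) = 3.
Column 4 already has 4, leaving (3,4) = 1.
Row 4 now contains 4, so (4,1) = 1.
Column 4 now contains 1, so (4,4) = 2.
The full grid is 2 4 1 3 / 3 1 2 4 / 4 2 3 1 / 1 3 4 2.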